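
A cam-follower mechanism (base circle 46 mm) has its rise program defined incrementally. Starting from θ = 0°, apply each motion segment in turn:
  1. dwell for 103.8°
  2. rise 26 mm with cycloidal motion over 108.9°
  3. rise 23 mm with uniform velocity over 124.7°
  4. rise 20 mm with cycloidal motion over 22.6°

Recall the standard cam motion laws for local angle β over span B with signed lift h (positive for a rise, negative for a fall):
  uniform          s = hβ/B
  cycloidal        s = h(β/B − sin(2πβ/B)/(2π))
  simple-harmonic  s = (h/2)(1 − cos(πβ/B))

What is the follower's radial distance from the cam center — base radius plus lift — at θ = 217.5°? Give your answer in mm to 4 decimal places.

seg 1 [0°–103.8°] dwell: s stays 0.0000
seg 2 [103.8°–212.7°] cycloidal, h=26: full span → s += 26 → s = 26.0000
seg 3 [212.7°–337.4°] uniform, h=23: θ=217.5° here. β=4.8, B=124.7. 23·4.8/124.7 = 0.8853 → s = 26.8853
radial distance = base radius + s = 46 + 26.8853 = 72.8853

72.8853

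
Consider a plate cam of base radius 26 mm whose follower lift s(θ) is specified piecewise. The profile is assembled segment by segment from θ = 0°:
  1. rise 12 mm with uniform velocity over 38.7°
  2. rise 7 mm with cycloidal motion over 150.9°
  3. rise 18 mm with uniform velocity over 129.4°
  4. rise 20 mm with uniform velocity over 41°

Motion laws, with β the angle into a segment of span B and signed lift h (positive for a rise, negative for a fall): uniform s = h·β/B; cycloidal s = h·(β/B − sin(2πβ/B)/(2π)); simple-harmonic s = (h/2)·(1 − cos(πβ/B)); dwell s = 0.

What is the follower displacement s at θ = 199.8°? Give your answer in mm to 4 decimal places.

seg 1 [0°–38.7°] uniform, h=12: full span → s += 12 → s = 12.0000
seg 2 [38.7°–189.6°] cycloidal, h=7: full span → s += 7 → s = 19.0000
seg 3 [189.6°–319°] uniform, h=18: θ=199.8° here. β=10.2, B=129.4. 18·10.2/129.4 = 1.4189 → s = 20.4189

20.4189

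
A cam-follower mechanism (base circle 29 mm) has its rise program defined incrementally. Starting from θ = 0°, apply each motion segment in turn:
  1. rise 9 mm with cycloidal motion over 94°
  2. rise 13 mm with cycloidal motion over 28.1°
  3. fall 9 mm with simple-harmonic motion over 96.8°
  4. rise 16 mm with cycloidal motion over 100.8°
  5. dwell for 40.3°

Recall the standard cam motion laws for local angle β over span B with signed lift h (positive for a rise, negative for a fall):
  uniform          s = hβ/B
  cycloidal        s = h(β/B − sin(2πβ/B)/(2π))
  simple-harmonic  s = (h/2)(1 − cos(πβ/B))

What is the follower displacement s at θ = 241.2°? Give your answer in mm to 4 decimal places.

seg 1 [0°–94°] cycloidal, h=9: full span → s += 9 → s = 9.0000
seg 2 [94°–122.1°] cycloidal, h=13: full span → s += 13 → s = 22.0000
seg 3 [122.1°–218.9°] simple-harmonic, h=-9: full span → s += -9 → s = 13.0000
seg 4 [218.9°–319.7°] cycloidal, h=16: θ=241.2° here. β=22.3, B=100.8. 16·(0.2212 − sin(2π·0.2212)/(2π)) = 1.0347 → s = 14.0347

14.0347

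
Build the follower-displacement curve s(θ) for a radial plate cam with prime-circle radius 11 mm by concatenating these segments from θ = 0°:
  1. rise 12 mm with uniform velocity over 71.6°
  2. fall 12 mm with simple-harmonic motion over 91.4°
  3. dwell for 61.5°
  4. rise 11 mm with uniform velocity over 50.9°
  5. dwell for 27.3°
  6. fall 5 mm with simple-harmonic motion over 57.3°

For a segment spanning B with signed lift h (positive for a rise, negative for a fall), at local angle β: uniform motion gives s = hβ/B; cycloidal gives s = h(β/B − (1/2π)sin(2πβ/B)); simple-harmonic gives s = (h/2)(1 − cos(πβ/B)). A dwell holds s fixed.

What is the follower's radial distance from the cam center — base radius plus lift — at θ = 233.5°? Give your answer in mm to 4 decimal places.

seg 1 [0°–71.6°] uniform, h=12: full span → s += 12 → s = 12.0000
seg 2 [71.6°–163°] simple-harmonic, h=-12: full span → s += -12 → s = 0.0000
seg 3 [163°–224.5°] dwell: s stays 0.0000
seg 4 [224.5°–275.4°] uniform, h=11: θ=233.5° here. β=9, B=50.9. 11·9/50.9 = 1.9450 → s = 1.9450
radial distance = base radius + s = 11 + 1.9450 = 12.9450

12.9450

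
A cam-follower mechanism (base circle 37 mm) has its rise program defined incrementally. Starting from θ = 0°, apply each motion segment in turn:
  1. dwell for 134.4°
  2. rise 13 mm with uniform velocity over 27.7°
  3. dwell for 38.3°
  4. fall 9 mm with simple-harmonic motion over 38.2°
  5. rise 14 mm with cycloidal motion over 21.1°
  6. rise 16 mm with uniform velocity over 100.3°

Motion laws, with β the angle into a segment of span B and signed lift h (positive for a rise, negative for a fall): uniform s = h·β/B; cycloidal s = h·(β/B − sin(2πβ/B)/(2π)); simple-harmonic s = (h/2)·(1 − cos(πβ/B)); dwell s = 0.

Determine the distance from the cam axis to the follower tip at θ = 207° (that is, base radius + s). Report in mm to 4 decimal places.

seg 1 [0°–134.4°] dwell: s stays 0.0000
seg 2 [134.4°–162.1°] uniform, h=13: full span → s += 13 → s = 13.0000
seg 3 [162.1°–200.4°] dwell: s stays 13.0000
seg 4 [200.4°–238.6°] simple-harmonic, h=-9: θ=207° here. β=6.6, B=38.2. -9/2·(1 − cos(π·0.1728)) = -0.6468 → s = 12.3532
radial distance = base radius + s = 37 + 12.3532 = 49.3532

49.3532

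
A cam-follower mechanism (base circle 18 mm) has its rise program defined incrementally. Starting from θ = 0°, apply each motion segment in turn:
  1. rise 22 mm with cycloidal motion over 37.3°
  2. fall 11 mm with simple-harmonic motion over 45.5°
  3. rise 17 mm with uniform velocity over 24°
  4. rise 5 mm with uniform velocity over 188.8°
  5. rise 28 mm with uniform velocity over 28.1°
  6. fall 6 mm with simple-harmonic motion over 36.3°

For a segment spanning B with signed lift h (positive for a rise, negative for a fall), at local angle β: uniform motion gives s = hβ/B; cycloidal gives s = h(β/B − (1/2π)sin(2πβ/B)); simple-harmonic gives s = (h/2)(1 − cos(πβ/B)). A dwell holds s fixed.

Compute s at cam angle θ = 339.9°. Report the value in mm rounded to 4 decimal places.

seg 1 [0°–37.3°] cycloidal, h=22: full span → s += 22 → s = 22.0000
seg 2 [37.3°–82.8°] simple-harmonic, h=-11: full span → s += -11 → s = 11.0000
seg 3 [82.8°–106.8°] uniform, h=17: full span → s += 17 → s = 28.0000
seg 4 [106.8°–295.6°] uniform, h=5: full span → s += 5 → s = 33.0000
seg 5 [295.6°–323.7°] uniform, h=28: full span → s += 28 → s = 61.0000
seg 6 [323.7°–360°] simple-harmonic, h=-6: θ=339.9° here. β=16.2, B=36.3. -6/2·(1 − cos(π·0.4463)) = -2.4961 → s = 58.5039

58.5039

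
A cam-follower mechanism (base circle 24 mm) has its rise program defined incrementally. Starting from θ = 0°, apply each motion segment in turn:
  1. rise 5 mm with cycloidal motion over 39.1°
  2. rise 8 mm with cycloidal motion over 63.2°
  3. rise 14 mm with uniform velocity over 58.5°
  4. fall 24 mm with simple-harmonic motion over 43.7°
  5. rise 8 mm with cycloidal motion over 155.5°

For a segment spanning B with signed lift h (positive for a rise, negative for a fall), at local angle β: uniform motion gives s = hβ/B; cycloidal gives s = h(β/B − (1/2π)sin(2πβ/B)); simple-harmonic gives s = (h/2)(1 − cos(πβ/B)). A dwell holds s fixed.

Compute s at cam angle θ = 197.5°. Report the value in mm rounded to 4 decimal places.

seg 1 [0°–39.1°] cycloidal, h=5: full span → s += 5 → s = 5.0000
seg 2 [39.1°–102.3°] cycloidal, h=8: full span → s += 8 → s = 13.0000
seg 3 [102.3°–160.8°] uniform, h=14: full span → s += 14 → s = 27.0000
seg 4 [160.8°–204.5°] simple-harmonic, h=-24: θ=197.5° here. β=36.7, B=43.7. -24/2·(1 − cos(π·0.8398)) = -22.5124 → s = 4.4876

4.4876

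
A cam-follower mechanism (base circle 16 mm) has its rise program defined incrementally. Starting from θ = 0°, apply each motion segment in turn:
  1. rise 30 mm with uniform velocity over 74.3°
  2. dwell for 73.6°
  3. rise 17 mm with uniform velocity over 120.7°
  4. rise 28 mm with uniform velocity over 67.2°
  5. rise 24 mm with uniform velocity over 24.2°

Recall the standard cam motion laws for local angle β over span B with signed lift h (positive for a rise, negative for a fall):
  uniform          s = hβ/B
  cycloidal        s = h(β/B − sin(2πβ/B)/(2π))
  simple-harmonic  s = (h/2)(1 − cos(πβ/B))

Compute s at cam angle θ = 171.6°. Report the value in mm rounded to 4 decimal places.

seg 1 [0°–74.3°] uniform, h=30: full span → s += 30 → s = 30.0000
seg 2 [74.3°–147.9°] dwell: s stays 30.0000
seg 3 [147.9°–268.6°] uniform, h=17: θ=171.6° here. β=23.7, B=120.7. 17·23.7/120.7 = 3.3380 → s = 33.3380

33.3380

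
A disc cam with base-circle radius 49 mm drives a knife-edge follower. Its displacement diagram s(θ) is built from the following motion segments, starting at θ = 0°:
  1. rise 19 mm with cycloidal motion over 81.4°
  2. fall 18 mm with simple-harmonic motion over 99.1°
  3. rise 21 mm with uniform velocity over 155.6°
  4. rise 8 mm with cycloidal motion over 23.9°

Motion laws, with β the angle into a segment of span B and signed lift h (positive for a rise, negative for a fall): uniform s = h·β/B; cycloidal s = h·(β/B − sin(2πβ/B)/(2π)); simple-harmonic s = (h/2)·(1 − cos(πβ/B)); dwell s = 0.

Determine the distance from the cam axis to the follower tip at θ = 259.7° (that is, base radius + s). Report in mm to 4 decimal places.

seg 1 [0°–81.4°] cycloidal, h=19: full span → s += 19 → s = 19.0000
seg 2 [81.4°–180.5°] simple-harmonic, h=-18: full span → s += -18 → s = 1.0000
seg 3 [180.5°–336.1°] uniform, h=21: θ=259.7° here. β=79.2, B=155.6. 21·79.2/155.6 = 10.6889 → s = 11.6889
radial distance = base radius + s = 49 + 11.6889 = 60.6889

60.6889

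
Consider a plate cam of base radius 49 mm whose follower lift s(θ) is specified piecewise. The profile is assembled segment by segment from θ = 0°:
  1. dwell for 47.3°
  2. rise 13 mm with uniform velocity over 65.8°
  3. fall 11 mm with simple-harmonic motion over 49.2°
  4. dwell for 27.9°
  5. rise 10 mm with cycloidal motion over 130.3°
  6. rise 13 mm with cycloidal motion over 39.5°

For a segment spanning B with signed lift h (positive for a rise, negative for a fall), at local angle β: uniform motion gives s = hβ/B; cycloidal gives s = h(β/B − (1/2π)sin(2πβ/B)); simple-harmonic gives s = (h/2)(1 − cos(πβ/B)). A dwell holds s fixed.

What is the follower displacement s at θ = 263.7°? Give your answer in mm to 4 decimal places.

seg 1 [0°–47.3°] dwell: s stays 0.0000
seg 2 [47.3°–113.1°] uniform, h=13: full span → s += 13 → s = 13.0000
seg 3 [113.1°–162.3°] simple-harmonic, h=-11: full span → s += -11 → s = 2.0000
seg 4 [162.3°–190.2°] dwell: s stays 2.0000
seg 5 [190.2°–320.5°] cycloidal, h=10: θ=263.7° here. β=73.5, B=130.3. 10·(0.5641 − sin(2π·0.5641)/(2π)) = 6.2645 → s = 8.2645

8.2645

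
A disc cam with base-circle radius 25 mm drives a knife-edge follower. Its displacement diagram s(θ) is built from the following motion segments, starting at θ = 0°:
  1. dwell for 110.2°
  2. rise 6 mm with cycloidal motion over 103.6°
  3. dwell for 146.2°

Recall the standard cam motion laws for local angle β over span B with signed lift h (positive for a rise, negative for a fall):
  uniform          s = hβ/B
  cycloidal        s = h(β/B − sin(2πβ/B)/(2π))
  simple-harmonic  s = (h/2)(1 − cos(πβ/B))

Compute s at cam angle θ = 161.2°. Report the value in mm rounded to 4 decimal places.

seg 1 [0°–110.2°] dwell: s stays 0.0000
seg 2 [110.2°–213.8°] cycloidal, h=6: θ=161.2° here. β=51, B=103.6. 6·(0.4923 − sin(2π·0.4923)/(2π)) = 2.9074 → s = 2.9074

2.9074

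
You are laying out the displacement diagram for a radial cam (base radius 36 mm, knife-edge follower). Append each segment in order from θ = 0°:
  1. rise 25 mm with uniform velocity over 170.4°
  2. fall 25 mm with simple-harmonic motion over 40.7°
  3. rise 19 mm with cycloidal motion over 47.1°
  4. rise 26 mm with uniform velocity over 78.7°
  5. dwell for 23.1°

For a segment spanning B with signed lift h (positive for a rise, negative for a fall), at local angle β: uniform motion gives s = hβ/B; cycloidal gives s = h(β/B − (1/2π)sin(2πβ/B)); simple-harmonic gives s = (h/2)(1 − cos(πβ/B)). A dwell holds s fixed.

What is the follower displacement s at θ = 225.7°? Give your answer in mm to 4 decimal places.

seg 1 [0°–170.4°] uniform, h=25: full span → s += 25 → s = 25.0000
seg 2 [170.4°–211.1°] simple-harmonic, h=-25: full span → s += -25 → s = 0.0000
seg 3 [211.1°–258.2°] cycloidal, h=19: θ=225.7° here. β=14.6, B=47.1. 19·(0.3100 − sin(2π·0.3100)/(2π)) = 3.0779 → s = 3.0779

3.0779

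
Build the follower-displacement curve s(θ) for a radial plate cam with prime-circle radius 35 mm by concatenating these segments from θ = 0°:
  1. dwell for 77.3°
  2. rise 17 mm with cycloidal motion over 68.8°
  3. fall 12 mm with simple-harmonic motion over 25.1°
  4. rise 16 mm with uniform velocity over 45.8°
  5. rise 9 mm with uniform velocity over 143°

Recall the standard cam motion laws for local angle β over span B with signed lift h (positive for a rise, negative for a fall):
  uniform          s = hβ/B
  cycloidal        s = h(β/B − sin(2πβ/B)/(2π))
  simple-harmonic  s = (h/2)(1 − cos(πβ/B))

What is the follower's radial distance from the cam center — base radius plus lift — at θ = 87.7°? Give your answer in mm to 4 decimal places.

seg 1 [0°–77.3°] dwell: s stays 0.0000
seg 2 [77.3°–146.1°] cycloidal, h=17: θ=87.7° here. β=10.4, B=68.8. 17·(0.1512 − sin(2π·0.1512)/(2π)) = 0.3693 → s = 0.3693
radial distance = base radius + s = 35 + 0.3693 = 35.3693

35.3693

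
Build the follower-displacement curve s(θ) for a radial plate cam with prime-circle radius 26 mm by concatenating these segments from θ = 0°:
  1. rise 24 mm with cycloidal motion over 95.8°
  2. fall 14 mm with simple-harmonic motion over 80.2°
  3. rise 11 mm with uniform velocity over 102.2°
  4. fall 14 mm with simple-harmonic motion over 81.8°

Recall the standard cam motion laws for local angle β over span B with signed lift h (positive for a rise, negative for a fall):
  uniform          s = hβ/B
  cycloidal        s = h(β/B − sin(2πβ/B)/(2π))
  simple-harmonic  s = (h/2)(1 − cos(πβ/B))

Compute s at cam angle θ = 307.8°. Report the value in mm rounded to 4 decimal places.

seg 1 [0°–95.8°] cycloidal, h=24: full span → s += 24 → s = 24.0000
seg 2 [95.8°–176°] simple-harmonic, h=-14: full span → s += -14 → s = 10.0000
seg 3 [176°–278.2°] uniform, h=11: full span → s += 11 → s = 21.0000
seg 4 [278.2°–360°] simple-harmonic, h=-14: θ=307.8° here. β=29.6, B=81.8. -14/2·(1 − cos(π·0.3619)) = -4.0566 → s = 16.9434

16.9434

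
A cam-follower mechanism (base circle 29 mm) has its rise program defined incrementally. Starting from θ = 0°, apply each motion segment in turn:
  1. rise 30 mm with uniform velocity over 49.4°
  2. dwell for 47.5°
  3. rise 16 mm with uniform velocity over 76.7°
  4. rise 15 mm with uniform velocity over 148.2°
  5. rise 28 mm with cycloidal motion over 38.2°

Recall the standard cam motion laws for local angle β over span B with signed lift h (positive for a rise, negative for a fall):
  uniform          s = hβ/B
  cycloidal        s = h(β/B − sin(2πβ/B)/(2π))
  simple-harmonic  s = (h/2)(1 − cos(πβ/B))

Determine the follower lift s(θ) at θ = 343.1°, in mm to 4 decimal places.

seg 1 [0°–49.4°] uniform, h=30: full span → s += 30 → s = 30.0000
seg 2 [49.4°–96.9°] dwell: s stays 30.0000
seg 3 [96.9°–173.6°] uniform, h=16: full span → s += 16 → s = 46.0000
seg 4 [173.6°–321.8°] uniform, h=15: full span → s += 15 → s = 61.0000
seg 5 [321.8°–360°] cycloidal, h=28: θ=343.1° here. β=21.3, B=38.2. 28·(0.5576 − sin(2π·0.5576)/(2π)) = 17.1902 → s = 78.1902

78.1902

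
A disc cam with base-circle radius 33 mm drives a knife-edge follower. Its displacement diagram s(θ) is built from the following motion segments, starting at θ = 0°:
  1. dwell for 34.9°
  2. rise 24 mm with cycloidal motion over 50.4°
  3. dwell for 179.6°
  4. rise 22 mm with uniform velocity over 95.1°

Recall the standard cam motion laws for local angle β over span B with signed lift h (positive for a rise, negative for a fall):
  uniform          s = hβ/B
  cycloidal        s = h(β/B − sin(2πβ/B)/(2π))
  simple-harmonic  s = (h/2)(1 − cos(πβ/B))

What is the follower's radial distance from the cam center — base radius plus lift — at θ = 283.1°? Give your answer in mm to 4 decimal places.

seg 1 [0°–34.9°] dwell: s stays 0.0000
seg 2 [34.9°–85.3°] cycloidal, h=24: full span → s += 24 → s = 24.0000
seg 3 [85.3°–264.9°] dwell: s stays 24.0000
seg 4 [264.9°–360°] uniform, h=22: θ=283.1° here. β=18.2, B=95.1. 22·18.2/95.1 = 4.2103 → s = 28.2103
radial distance = base radius + s = 33 + 28.2103 = 61.2103

61.2103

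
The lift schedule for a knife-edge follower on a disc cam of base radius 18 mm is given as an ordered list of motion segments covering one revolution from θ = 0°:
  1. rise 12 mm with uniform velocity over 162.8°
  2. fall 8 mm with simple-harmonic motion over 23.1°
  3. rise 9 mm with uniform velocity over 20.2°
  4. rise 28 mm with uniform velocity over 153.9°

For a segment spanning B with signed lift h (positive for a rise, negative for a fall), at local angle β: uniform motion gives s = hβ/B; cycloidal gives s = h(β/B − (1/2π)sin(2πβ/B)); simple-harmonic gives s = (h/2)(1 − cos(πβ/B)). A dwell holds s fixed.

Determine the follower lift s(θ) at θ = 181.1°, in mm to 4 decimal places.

seg 1 [0°–162.8°] uniform, h=12: full span → s += 12 → s = 12.0000
seg 2 [162.8°–185.9°] simple-harmonic, h=-8: θ=181.1° here. β=18.3, B=23.1. -8/2·(1 − cos(π·0.7922)) = -7.1775 → s = 4.8225

4.8225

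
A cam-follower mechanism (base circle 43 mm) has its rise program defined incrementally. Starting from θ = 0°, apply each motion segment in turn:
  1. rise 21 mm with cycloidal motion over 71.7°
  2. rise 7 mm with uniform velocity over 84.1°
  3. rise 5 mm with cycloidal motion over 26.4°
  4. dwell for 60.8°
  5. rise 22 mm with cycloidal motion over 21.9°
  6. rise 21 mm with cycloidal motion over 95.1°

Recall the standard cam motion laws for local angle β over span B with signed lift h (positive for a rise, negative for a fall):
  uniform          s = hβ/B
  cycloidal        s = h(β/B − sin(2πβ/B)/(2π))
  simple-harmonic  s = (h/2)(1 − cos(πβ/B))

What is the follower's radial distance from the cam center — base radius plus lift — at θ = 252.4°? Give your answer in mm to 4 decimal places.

seg 1 [0°–71.7°] cycloidal, h=21: full span → s += 21 → s = 21.0000
seg 2 [71.7°–155.8°] uniform, h=7: full span → s += 7 → s = 28.0000
seg 3 [155.8°–182.2°] cycloidal, h=5: full span → s += 5 → s = 33.0000
seg 4 [182.2°–243°] dwell: s stays 33.0000
seg 5 [243°–264.9°] cycloidal, h=22: θ=252.4° here. β=9.4, B=21.9. 22·(0.4292 − sin(2π·0.4292)/(2π)) = 7.9367 → s = 40.9367
radial distance = base radius + s = 43 + 40.9367 = 83.9367

83.9367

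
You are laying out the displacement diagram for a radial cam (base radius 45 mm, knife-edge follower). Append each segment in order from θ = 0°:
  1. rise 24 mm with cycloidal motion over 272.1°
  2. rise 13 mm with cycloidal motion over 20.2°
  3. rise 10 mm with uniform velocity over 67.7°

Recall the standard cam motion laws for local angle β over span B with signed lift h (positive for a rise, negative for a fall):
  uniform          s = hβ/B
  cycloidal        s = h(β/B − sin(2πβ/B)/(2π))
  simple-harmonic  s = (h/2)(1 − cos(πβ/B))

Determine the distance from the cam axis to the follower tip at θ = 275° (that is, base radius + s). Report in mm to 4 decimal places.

seg 1 [0°–272.1°] cycloidal, h=24: full span → s += 24 → s = 24.0000
seg 2 [272.1°–292.3°] cycloidal, h=13: θ=275° here. β=2.9, B=20.2. 13·(0.1436 − sin(2π·0.1436)/(2π)) = 0.2430 → s = 24.2430
radial distance = base radius + s = 45 + 24.2430 = 69.2430

69.2430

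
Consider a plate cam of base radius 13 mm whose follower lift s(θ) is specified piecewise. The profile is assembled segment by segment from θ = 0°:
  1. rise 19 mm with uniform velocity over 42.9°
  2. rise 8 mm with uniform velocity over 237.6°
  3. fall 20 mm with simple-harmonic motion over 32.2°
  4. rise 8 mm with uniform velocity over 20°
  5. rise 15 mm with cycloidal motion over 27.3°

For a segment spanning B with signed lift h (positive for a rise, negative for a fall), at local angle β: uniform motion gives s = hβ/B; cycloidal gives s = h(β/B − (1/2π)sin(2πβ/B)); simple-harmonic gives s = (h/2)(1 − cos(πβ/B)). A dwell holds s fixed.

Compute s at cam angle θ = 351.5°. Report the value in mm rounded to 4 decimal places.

seg 1 [0°–42.9°] uniform, h=19: full span → s += 19 → s = 19.0000
seg 2 [42.9°–280.5°] uniform, h=8: full span → s += 8 → s = 27.0000
seg 3 [280.5°–312.7°] simple-harmonic, h=-20: full span → s += -20 → s = 7.0000
seg 4 [312.7°–332.7°] uniform, h=8: full span → s += 8 → s = 15.0000
seg 5 [332.7°–360°] cycloidal, h=15: θ=351.5° here. β=18.8, B=27.3. 15·(0.6886 − sin(2π·0.6886)/(2π)) = 12.5418 → s = 27.5418

27.5418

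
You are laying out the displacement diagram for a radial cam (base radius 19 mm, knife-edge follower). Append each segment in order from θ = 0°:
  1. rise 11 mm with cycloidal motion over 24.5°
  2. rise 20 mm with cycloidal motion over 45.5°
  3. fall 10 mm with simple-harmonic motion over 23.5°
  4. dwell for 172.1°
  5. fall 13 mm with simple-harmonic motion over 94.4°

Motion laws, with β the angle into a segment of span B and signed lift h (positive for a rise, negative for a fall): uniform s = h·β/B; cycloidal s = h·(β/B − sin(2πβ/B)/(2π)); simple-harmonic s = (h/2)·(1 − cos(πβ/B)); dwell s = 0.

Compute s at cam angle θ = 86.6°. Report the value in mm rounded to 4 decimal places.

seg 1 [0°–24.5°] cycloidal, h=11: full span → s += 11 → s = 11.0000
seg 2 [24.5°–70°] cycloidal, h=20: full span → s += 20 → s = 31.0000
seg 3 [70°–93.5°] simple-harmonic, h=-10: θ=86.6° here. β=16.6, B=23.5. -10/2·(1 − cos(π·0.7064)) = -8.0194 → s = 22.9806

22.9806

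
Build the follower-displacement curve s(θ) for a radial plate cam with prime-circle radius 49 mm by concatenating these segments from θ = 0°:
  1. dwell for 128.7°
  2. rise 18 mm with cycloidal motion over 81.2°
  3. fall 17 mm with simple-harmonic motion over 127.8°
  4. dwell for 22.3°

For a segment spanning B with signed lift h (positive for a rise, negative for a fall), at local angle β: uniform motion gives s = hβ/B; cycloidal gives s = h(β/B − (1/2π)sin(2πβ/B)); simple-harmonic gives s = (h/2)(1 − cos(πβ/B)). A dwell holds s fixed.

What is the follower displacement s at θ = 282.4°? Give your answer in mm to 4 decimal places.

seg 1 [0°–128.7°] dwell: s stays 0.0000
seg 2 [128.7°–209.9°] cycloidal, h=18: full span → s += 18 → s = 18.0000
seg 3 [209.9°–337.7°] simple-harmonic, h=-17: θ=282.4° here. β=72.5, B=127.8. -17/2·(1 − cos(π·0.5673)) = -10.2836 → s = 7.7164

7.7164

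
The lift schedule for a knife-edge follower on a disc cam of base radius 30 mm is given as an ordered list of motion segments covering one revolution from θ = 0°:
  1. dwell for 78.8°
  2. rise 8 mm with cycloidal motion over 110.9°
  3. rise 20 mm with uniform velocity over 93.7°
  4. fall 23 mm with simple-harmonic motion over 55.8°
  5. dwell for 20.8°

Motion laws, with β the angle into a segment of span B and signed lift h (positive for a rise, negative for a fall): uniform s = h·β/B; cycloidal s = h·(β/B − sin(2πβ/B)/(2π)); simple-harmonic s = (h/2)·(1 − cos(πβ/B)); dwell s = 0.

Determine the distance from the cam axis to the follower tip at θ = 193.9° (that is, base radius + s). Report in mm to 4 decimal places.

seg 1 [0°–78.8°] dwell: s stays 0.0000
seg 2 [78.8°–189.7°] cycloidal, h=8: full span → s += 8 → s = 8.0000
seg 3 [189.7°–283.4°] uniform, h=20: θ=193.9° here. β=4.2, B=93.7. 20·4.2/93.7 = 0.8965 → s = 8.8965
radial distance = base radius + s = 30 + 8.8965 = 38.8965

38.8965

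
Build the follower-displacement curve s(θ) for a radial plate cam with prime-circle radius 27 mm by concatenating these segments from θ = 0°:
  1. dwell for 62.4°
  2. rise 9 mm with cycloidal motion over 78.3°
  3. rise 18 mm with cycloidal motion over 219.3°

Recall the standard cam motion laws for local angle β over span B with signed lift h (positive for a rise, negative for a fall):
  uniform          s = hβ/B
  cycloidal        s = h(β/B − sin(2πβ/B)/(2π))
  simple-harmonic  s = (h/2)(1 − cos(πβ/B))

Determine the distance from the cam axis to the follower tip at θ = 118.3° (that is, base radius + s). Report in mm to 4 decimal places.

seg 1 [0°–62.4°] dwell: s stays 0.0000
seg 2 [62.4°–140.7°] cycloidal, h=9: θ=118.3° here. β=55.9, B=78.3. 9·(0.7139 − sin(2π·0.7139)/(2π)) = 7.8210 → s = 7.8210
radial distance = base radius + s = 27 + 7.8210 = 34.8210

34.8210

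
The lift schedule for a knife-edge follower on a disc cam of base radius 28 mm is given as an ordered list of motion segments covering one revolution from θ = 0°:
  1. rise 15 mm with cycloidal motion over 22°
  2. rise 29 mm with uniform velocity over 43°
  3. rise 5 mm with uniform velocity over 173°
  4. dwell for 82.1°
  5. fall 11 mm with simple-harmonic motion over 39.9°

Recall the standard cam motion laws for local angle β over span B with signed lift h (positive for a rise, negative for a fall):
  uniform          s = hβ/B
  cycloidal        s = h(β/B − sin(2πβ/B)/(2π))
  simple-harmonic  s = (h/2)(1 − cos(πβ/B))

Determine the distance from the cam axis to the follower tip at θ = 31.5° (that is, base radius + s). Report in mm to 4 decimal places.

seg 1 [0°–22°] cycloidal, h=15: full span → s += 15 → s = 15.0000
seg 2 [22°–65°] uniform, h=29: θ=31.5° here. β=9.5, B=43. 29·9.5/43 = 6.4070 → s = 21.4070
radial distance = base radius + s = 28 + 21.4070 = 49.4070

49.4070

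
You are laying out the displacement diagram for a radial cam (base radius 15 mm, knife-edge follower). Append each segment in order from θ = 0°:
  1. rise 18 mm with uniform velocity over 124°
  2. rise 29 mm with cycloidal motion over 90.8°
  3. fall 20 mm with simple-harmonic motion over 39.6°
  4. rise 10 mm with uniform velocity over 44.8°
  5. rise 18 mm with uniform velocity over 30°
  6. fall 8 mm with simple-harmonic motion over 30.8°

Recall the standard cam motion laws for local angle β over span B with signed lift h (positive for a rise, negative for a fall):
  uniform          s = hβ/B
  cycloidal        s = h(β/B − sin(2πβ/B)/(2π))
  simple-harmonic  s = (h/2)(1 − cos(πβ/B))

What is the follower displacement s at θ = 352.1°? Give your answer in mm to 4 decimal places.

seg 1 [0°–124°] uniform, h=18: full span → s += 18 → s = 18.0000
seg 2 [124°–214.8°] cycloidal, h=29: full span → s += 29 → s = 47.0000
seg 3 [214.8°–254.4°] simple-harmonic, h=-20: full span → s += -20 → s = 27.0000
seg 4 [254.4°–299.2°] uniform, h=10: full span → s += 10 → s = 37.0000
seg 5 [299.2°–329.2°] uniform, h=18: full span → s += 18 → s = 55.0000
seg 6 [329.2°–360°] simple-harmonic, h=-8: θ=352.1° here. β=22.9, B=30.8. -8/2·(1 − cos(π·0.7435)) = -6.7701 → s = 48.2299

48.2299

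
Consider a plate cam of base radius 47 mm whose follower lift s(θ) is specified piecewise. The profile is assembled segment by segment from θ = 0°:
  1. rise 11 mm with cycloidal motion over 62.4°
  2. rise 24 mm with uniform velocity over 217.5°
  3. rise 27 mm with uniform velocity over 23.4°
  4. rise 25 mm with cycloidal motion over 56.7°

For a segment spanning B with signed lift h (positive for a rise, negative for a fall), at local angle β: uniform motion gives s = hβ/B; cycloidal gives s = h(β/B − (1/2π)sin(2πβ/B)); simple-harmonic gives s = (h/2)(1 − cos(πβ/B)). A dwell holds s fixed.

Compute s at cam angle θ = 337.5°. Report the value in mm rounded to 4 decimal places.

seg 1 [0°–62.4°] cycloidal, h=11: full span → s += 11 → s = 11.0000
seg 2 [62.4°–279.9°] uniform, h=24: full span → s += 24 → s = 35.0000
seg 3 [279.9°–303.3°] uniform, h=27: full span → s += 27 → s = 62.0000
seg 4 [303.3°–360°] cycloidal, h=25: θ=337.5° here. β=34.2, B=56.7. 25·(0.6032 − sin(2π·0.6032)/(2π)) = 17.4818 → s = 79.4818

79.4818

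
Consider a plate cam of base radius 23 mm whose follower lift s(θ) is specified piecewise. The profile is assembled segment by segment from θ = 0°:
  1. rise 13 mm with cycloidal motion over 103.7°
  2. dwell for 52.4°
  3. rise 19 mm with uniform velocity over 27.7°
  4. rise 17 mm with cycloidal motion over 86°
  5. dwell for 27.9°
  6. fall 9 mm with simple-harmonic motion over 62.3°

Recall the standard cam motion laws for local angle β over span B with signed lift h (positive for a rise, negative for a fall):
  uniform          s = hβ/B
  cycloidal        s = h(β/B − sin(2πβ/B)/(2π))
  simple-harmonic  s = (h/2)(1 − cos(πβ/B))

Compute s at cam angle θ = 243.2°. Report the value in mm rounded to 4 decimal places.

seg 1 [0°–103.7°] cycloidal, h=13: full span → s += 13 → s = 13.0000
seg 2 [103.7°–156.1°] dwell: s stays 13.0000
seg 3 [156.1°–183.8°] uniform, h=19: full span → s += 19 → s = 32.0000
seg 4 [183.8°–269.8°] cycloidal, h=17: θ=243.2° here. β=59.4, B=86. 17·(0.6907 − sin(2π·0.6907)/(2π)) = 14.2618 → s = 46.2618

46.2618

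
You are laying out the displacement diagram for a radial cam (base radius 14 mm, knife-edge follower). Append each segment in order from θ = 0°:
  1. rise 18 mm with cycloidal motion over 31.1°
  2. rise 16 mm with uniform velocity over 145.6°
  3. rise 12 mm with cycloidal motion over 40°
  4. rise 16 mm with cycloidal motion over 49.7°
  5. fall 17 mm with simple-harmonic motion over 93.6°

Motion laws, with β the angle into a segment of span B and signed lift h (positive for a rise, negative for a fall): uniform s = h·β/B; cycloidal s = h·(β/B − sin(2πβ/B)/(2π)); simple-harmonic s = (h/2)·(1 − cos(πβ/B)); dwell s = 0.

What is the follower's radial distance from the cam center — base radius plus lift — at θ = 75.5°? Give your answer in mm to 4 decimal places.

seg 1 [0°–31.1°] cycloidal, h=18: full span → s += 18 → s = 18.0000
seg 2 [31.1°–176.7°] uniform, h=16: θ=75.5° here. β=44.4, B=145.6. 16·44.4/145.6 = 4.8791 → s = 22.8791
radial distance = base radius + s = 14 + 22.8791 = 36.8791

36.8791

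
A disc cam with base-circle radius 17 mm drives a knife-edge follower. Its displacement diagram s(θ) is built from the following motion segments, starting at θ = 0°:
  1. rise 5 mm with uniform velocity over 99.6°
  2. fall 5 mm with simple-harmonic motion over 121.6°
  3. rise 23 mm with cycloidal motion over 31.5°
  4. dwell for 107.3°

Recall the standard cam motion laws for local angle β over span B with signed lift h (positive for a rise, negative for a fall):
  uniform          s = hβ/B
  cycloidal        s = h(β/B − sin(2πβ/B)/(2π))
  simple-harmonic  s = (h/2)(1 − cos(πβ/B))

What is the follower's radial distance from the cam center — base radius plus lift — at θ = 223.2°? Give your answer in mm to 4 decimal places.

seg 1 [0°–99.6°] uniform, h=5: full span → s += 5 → s = 5.0000
seg 2 [99.6°–221.2°] simple-harmonic, h=-5: full span → s += -5 → s = 0.0000
seg 3 [221.2°–252.7°] cycloidal, h=23: θ=223.2° here. β=2, B=31.5. 23·(0.0635 − sin(2π·0.0635)/(2π)) = 0.0384 → s = 0.0384
radial distance = base radius + s = 17 + 0.0384 = 17.0384

17.0384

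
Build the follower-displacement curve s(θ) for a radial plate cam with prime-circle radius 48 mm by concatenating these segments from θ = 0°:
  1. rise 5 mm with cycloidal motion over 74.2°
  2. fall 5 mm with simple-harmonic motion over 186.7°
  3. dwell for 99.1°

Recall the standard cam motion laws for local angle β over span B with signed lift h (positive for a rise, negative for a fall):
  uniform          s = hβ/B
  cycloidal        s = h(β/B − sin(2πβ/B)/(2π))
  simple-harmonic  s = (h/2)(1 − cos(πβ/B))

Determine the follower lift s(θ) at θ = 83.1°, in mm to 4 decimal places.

seg 1 [0°–74.2°] cycloidal, h=5: full span → s += 5 → s = 5.0000
seg 2 [74.2°–260.9°] simple-harmonic, h=-5: θ=83.1° here. β=8.9, B=186.7. -5/2·(1 − cos(π·0.0477)) = -0.0280 → s = 4.9720

4.9720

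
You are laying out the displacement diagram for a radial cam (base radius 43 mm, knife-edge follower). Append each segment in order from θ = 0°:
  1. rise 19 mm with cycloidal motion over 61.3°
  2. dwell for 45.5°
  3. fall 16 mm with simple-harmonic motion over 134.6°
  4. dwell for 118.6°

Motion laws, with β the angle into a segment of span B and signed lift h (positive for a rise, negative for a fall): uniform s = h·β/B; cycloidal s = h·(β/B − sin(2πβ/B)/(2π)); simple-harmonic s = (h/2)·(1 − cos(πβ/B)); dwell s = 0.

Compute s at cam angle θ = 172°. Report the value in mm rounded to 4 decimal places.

seg 1 [0°–61.3°] cycloidal, h=19: full span → s += 19 → s = 19.0000
seg 2 [61.3°–106.8°] dwell: s stays 19.0000
seg 3 [106.8°–241.4°] simple-harmonic, h=-16: θ=172° here. β=65.2, B=134.6. -16/2·(1 − cos(π·0.4844)) = -7.6080 → s = 11.3920

11.3920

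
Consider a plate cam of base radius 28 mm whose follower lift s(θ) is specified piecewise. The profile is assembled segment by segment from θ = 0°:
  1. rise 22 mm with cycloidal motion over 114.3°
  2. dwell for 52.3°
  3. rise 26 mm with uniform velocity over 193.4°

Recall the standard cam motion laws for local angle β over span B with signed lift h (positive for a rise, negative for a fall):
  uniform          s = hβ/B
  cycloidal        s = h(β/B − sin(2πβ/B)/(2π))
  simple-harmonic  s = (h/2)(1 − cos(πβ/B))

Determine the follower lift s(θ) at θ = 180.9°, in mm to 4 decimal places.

seg 1 [0°–114.3°] cycloidal, h=22: full span → s += 22 → s = 22.0000
seg 2 [114.3°–166.6°] dwell: s stays 22.0000
seg 3 [166.6°–360°] uniform, h=26: θ=180.9° here. β=14.3, B=193.4. 26·14.3/193.4 = 1.9224 → s = 23.9224

23.9224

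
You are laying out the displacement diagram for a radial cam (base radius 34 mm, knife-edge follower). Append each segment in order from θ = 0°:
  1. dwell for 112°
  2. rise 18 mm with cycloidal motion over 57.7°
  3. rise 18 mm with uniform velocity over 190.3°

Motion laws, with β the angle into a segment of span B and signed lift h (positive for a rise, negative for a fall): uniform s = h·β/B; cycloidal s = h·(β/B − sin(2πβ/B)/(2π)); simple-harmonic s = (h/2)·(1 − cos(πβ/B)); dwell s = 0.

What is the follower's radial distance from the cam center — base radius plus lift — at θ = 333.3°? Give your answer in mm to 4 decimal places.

seg 1 [0°–112°] dwell: s stays 0.0000
seg 2 [112°–169.7°] cycloidal, h=18: full span → s += 18 → s = 18.0000
seg 3 [169.7°–360°] uniform, h=18: θ=333.3° here. β=163.6, B=190.3. 18·163.6/190.3 = 15.4745 → s = 33.4745
radial distance = base radius + s = 34 + 33.4745 = 67.4745

67.4745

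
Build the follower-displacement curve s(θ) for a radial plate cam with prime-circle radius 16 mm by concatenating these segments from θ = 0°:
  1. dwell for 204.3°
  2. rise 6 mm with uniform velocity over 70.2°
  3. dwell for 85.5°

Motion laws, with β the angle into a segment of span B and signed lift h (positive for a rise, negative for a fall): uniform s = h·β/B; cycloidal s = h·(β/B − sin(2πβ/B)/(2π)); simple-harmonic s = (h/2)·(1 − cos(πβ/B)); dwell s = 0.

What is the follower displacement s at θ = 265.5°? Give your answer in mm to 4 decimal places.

seg 1 [0°–204.3°] dwell: s stays 0.0000
seg 2 [204.3°–274.5°] uniform, h=6: θ=265.5° here. β=61.2, B=70.2. 6·61.2/70.2 = 5.2308 → s = 5.2308

5.2308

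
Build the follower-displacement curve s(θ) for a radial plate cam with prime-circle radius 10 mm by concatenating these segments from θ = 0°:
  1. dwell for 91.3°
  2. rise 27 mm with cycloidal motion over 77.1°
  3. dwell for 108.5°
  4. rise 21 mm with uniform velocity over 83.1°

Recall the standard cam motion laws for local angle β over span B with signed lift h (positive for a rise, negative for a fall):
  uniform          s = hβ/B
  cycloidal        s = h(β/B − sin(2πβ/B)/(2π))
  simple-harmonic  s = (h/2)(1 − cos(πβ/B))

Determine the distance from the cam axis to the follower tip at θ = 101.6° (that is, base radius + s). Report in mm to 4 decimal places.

seg 1 [0°–91.3°] dwell: s stays 0.0000
seg 2 [91.3°–168.4°] cycloidal, h=27: θ=101.6° here. β=10.3, B=77.1. 27·(0.1336 − sin(2π·0.1336)/(2π)) = 0.4089 → s = 0.4089
radial distance = base radius + s = 10 + 0.4089 = 10.4089

10.4089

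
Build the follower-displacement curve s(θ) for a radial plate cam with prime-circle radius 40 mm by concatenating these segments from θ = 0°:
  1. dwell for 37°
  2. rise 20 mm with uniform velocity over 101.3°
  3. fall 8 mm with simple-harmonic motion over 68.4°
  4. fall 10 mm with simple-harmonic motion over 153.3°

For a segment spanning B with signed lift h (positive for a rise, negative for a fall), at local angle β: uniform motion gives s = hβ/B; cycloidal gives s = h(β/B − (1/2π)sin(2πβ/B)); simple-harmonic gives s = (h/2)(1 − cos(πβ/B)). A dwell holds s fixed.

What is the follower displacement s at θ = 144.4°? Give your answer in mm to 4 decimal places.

seg 1 [0°–37°] dwell: s stays 0.0000
seg 2 [37°–138.3°] uniform, h=20: full span → s += 20 → s = 20.0000
seg 3 [138.3°–206.7°] simple-harmonic, h=-8: θ=144.4° here. β=6.1, B=68.4. -8/2·(1 − cos(π·0.0892)) = -0.1560 → s = 19.8440

19.8440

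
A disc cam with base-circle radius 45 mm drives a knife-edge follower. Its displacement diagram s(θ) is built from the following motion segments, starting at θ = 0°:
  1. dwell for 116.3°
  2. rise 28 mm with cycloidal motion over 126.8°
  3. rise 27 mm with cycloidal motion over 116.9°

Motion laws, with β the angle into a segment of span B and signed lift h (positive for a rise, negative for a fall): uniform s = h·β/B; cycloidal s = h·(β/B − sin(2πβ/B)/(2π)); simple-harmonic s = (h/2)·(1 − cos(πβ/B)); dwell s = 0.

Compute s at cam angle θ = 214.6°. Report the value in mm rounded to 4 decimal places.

seg 1 [0°–116.3°] dwell: s stays 0.0000
seg 2 [116.3°–243.1°] cycloidal, h=28: θ=214.6° here. β=98.3, B=126.8. 28·(0.7752 − sin(2π·0.7752)/(2π)) = 26.1071 → s = 26.1071

26.1071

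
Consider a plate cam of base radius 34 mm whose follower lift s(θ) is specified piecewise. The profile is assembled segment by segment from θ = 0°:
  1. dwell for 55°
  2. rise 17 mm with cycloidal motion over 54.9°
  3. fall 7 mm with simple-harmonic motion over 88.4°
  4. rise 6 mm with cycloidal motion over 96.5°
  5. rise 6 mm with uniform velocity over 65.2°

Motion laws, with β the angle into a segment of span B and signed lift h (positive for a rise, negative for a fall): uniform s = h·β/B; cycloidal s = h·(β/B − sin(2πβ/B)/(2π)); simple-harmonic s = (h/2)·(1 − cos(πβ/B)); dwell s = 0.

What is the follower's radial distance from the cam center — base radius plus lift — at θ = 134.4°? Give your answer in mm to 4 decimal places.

seg 1 [0°–55°] dwell: s stays 0.0000
seg 2 [55°–109.9°] cycloidal, h=17: full span → s += 17 → s = 17.0000
seg 3 [109.9°–198.3°] simple-harmonic, h=-7: θ=134.4° here. β=24.5, B=88.4. -7/2·(1 − cos(π·0.2771)) = -1.2450 → s = 15.7550
radial distance = base radius + s = 34 + 15.7550 = 49.7550

49.7550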